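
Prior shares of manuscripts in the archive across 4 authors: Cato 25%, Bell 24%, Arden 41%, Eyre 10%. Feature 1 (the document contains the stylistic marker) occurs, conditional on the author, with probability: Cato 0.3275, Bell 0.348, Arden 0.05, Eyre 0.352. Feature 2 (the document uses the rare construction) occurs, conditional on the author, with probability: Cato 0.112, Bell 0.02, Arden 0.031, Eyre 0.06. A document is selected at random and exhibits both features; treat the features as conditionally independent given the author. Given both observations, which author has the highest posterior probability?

Cato

Prior × likelihood for each hypothesis:
  Cato: 0.25 × 0.3275 × 0.112 = 0.00917
  Bell: 0.24 × 0.348 × 0.02 = 0.0016704
  Arden: 0.41 × 0.05 × 0.031 = 0.0006355
  Eyre: 0.1 × 0.352 × 0.06 = 0.002112
Sum = 0.0135879.
Largest term belongs to Cato, so Cato is most probable.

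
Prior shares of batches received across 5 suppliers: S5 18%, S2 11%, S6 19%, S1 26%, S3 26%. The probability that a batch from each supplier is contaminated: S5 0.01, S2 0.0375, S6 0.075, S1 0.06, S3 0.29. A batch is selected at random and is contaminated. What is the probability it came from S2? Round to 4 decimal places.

Compute prior × likelihood for every hypothesis:
  S5: 0.18 × 0.01 = 0.0018
  S2: 0.11 × 0.0375 = 0.004125
  S6: 0.19 × 0.075 = 0.01425
  S1: 0.26 × 0.06 = 0.0156
  S3: 0.26 × 0.29 = 0.0754
Sum = 0.111175.
P(S2 | evidence) = 0.004125 / 0.111175 ≈ 0.0371.

0.0371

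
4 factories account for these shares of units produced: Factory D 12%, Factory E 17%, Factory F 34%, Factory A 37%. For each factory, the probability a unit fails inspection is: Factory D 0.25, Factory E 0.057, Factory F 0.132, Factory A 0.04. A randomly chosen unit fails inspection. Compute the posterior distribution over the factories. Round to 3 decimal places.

Prior × likelihood for each hypothesis:
  Factory D: 0.12 × 0.25 = 0.03
  Factory E: 0.17 × 0.057 = 0.00969
  Factory F: 0.34 × 0.132 = 0.04488
  Factory A: 0.37 × 0.04 = 0.0148
Sum = 0.09937.
P(Factory D | nonconforming) = 0.03/0.09937 ≈ 0.302
P(Factory E | nonconforming) = 0.00969/0.09937 ≈ 0.098
P(Factory F | nonconforming) = 0.04488/0.09937 ≈ 0.452
P(Factory A | nonconforming) = 0.0148/0.09937 ≈ 0.149

Factory D 0.302, Factory E 0.098, Factory F 0.452, Factory A 0.149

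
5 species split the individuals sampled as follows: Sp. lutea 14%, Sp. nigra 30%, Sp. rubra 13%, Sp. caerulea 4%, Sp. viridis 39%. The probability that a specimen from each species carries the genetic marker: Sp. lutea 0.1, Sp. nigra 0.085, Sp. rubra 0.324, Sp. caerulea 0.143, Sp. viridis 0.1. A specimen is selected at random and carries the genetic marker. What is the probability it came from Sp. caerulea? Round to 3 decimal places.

0.045

By Bayes' rule, posterior ∝ prior × likelihood:
  Sp. lutea: 0.14 × 0.1 = 0.014
  Sp. nigra: 0.3 × 0.085 = 0.0255
  Sp. rubra: 0.13 × 0.324 = 0.04212
  Sp. caerulea: 0.04 × 0.143 = 0.00572
  Sp. viridis: 0.39 × 0.1 = 0.039
Total = 0.12634.
P(Sp. caerulea | evidence) = 0.00572 / 0.12634 ≈ 0.045.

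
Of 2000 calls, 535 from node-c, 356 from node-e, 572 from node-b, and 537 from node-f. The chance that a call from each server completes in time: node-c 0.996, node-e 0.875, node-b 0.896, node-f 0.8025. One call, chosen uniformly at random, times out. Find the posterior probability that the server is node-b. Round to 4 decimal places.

Taking complements, P(timeout | each) = node-c 0.004, node-e 0.125, node-b 0.104, node-f 0.1975.
Unnormalized posteriors (prior × likelihood):
  node-c: 0.2675 × 0.004 = 0.00107
  node-e: 0.178 × 0.125 = 0.02225
  node-b: 0.286 × 0.104 = 0.029744
  node-f: 0.2685 × 0.1975 = 0.05302875
Sum = 0.10609275.
P(node-b | evidence) = 0.029744 / 0.10609275 ≈ 0.2804.

0.2804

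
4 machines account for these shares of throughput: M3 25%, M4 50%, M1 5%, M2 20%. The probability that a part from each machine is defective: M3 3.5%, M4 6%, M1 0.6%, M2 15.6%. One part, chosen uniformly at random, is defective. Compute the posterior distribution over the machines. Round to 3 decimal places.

By Bayes' rule, posterior ∝ prior × likelihood:
  M3: 0.25 × 0.035 = 0.00875
  M4: 0.5 × 0.06 = 0.03
  M1: 0.05 × 0.006 = 0.0003
  M2: 0.2 × 0.156 = 0.0312
Normalizing constant = 0.07025.
P(M3 | defective) = 0.00875/0.07025 ≈ 0.125
P(M4 | defective) = 0.03/0.07025 ≈ 0.427
P(M1 | defective) = 0.0003/0.07025 ≈ 0.004
P(M2 | defective) = 0.0312/0.07025 ≈ 0.444

M3 0.125, M4 0.427, M1 0.004, M2 0.444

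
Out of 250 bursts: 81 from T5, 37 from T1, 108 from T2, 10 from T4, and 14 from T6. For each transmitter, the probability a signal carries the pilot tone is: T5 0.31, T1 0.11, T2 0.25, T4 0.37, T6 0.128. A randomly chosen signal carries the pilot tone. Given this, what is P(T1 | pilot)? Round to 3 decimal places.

Unnormalized posteriors (prior × likelihood):
  T5: 0.324 × 0.31 = 0.10044
  T1: 0.148 × 0.11 = 0.01628
  T2: 0.432 × 0.25 = 0.108
  T4: 0.04 × 0.37 = 0.0148
  T6: 0.056 × 0.128 = 0.007168
Total = 0.246688.
P(T1 | evidence) = 0.01628 / 0.246688 ≈ 0.066.

0.066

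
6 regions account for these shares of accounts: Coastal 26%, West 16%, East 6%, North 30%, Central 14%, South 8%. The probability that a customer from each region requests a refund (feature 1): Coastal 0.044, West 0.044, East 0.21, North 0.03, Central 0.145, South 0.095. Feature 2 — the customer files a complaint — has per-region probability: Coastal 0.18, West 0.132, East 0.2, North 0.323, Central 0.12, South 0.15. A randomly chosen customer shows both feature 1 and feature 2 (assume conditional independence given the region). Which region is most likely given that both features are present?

Unnormalized posteriors (prior × likelihood):
  Coastal: 0.26 × 0.044 × 0.18 = 0.0020592
  West: 0.16 × 0.044 × 0.132 = 0.00092928
  East: 0.06 × 0.21 × 0.2 = 0.00252
  North: 0.3 × 0.03 × 0.323 = 0.002907
  Central: 0.14 × 0.145 × 0.12 = 0.002436
  South: 0.08 × 0.095 × 0.15 = 0.00114
Normalizing constant = 0.01199148.
Largest term belongs to North, so North is most probable.

North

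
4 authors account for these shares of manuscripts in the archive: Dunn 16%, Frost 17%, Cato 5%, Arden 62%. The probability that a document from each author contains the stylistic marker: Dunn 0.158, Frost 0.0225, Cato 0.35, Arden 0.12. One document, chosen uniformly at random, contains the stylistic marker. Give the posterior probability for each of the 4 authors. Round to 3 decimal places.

Prior × likelihood for each hypothesis:
  Dunn: 0.16 × 0.158 = 0.02528
  Frost: 0.17 × 0.0225 = 0.003825
  Cato: 0.05 × 0.35 = 0.0175
  Arden: 0.62 × 0.12 = 0.0744
Sum = 0.121005.
P(Dunn | marker) = 0.02528/0.121005 ≈ 0.209
P(Frost | marker) = 0.003825/0.121005 ≈ 0.032
P(Cato | marker) = 0.0175/0.121005 ≈ 0.145
P(Arden | marker) = 0.0744/0.121005 ≈ 0.615

Dunn 0.209, Frost 0.032, Cato 0.145, Arden 0.615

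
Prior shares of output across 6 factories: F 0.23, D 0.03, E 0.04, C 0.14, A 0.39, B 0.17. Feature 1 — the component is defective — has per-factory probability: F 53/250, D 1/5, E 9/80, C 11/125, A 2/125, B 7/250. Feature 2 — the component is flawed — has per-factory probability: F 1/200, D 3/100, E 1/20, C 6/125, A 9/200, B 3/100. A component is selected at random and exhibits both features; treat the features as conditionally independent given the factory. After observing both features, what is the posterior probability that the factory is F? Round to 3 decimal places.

0.147

Compute prior × likelihood for every hypothesis:
  F: 0.23 × 0.212 × 0.005 = 0.0002438
  D: 0.03 × 0.2 × 0.03 = 0.00018
  E: 0.04 × 0.1125 × 0.05 = 0.000225
  C: 0.14 × 0.088 × 0.048 = 0.00059136
  A: 0.39 × 0.016 × 0.045 = 0.0002808
  B: 0.17 × 0.028 × 0.03 = 0.0001428
Sum = 0.00166376.
P(F | evidence) = 0.0002438 / 0.00166376 ≈ 0.147.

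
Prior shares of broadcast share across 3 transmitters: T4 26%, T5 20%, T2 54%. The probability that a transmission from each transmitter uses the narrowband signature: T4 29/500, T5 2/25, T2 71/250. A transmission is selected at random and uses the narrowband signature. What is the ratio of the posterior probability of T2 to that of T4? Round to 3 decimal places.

Unnormalized posteriors (prior × likelihood):
  T4: 0.26 × 0.058 = 0.01508
  T5: 0.2 × 0.08 = 0.016
  T2: 0.54 × 0.284 = 0.15336
Sum = 0.18444.
The ratio is 0.15336 / 0.01508 (the normalizer cancels) = 10.170.

10.170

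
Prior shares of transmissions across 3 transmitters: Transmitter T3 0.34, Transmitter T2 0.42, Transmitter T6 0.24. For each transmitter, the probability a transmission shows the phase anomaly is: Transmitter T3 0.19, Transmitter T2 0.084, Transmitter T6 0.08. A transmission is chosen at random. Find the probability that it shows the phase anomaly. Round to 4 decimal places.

0.1191

Compute prior × likelihood for every hypothesis:
  Transmitter T3: 0.34 × 0.19 = 0.0646
  Transmitter T2: 0.42 × 0.084 = 0.03528
  Transmitter T6: 0.24 × 0.08 = 0.0192
P(anomaly) = 0.0646 + 0.03528 + 0.0192 = 0.11908 → 0.1191.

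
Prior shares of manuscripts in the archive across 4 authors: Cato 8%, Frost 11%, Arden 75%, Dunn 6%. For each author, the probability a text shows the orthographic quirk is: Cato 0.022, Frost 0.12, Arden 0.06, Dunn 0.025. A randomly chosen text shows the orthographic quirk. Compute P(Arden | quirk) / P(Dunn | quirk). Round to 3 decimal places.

30.000

By Bayes' rule, posterior ∝ prior × likelihood:
  Cato: 0.08 × 0.022 = 0.00176
  Frost: 0.11 × 0.12 = 0.0132
  Arden: 0.75 × 0.06 = 0.045
  Dunn: 0.06 × 0.025 = 0.0015
Sum = 0.06146.
The ratio is 0.045 / 0.0015 (the normalizer cancels) = 30.000.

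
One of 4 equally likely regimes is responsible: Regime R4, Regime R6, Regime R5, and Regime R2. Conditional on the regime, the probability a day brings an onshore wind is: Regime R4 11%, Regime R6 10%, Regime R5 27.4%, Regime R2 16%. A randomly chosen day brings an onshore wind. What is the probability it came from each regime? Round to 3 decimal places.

Regime R4 0.171, Regime R6 0.155, Regime R5 0.425, Regime R2 0.248

Since the prior is uniform, the posterior is proportional to the likelihood:
  Regime R4: 0.11
  Regime R6: 0.1
  Regime R5: 0.274
  Regime R2: 0.16
Total = 0.644.
P(Regime R4 | onshore) = 0.11/0.644 ≈ 0.171
P(Regime R6 | onshore) = 0.1/0.644 ≈ 0.155
P(Regime R5 | onshore) = 0.274/0.644 ≈ 0.425
P(Regime R2 | onshore) = 0.16/0.644 ≈ 0.248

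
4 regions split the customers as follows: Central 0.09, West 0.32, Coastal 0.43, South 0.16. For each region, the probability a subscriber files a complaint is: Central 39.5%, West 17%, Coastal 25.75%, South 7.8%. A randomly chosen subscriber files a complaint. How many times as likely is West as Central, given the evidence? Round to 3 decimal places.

Prior × likelihood for each hypothesis:
  Central: 0.09 × 0.395 = 0.03555
  West: 0.32 × 0.17 = 0.0544
  Coastal: 0.43 × 0.2575 = 0.110725
  South: 0.16 × 0.078 = 0.01248
Total = 0.213155.
The ratio is 0.0544 / 0.03555 (the normalizer cancels) = 1.530.

1.530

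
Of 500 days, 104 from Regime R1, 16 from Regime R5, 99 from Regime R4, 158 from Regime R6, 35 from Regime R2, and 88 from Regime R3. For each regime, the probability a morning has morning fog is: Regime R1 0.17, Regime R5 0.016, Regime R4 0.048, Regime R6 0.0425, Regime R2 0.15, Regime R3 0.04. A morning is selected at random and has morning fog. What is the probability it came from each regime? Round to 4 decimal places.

Regime R1 0.4632, Regime R5 0.0067, Regime R4 0.1245, Regime R6 0.1759, Regime R2 0.1375, Regime R3 0.0922

By Bayes' rule, posterior ∝ prior × likelihood:
  Regime R1: 0.208 × 0.17 = 0.03536
  Regime R5: 0.032 × 0.016 = 0.000512
  Regime R4: 0.198 × 0.048 = 0.009504
  Regime R6: 0.316 × 0.0425 = 0.01343
  Regime R2: 0.07 × 0.15 = 0.0105
  Regime R3: 0.176 × 0.04 = 0.00704
Sum = 0.076346.
P(Regime R1 | fog) = 0.03536/0.076346 ≈ 0.4632
P(Regime R5 | fog) = 0.000512/0.076346 ≈ 0.0067
P(Regime R4 | fog) = 0.009504/0.076346 ≈ 0.1245
P(Regime R6 | fog) = 0.01343/0.076346 ≈ 0.1759
P(Regime R2 | fog) = 0.0105/0.076346 ≈ 0.1375
P(Regime R3 | fog) = 0.00704/0.076346 ≈ 0.0922
(Check: 0.4632+0.0067+0.1245+0.1759+0.1375+0.0922 = 1.0000.)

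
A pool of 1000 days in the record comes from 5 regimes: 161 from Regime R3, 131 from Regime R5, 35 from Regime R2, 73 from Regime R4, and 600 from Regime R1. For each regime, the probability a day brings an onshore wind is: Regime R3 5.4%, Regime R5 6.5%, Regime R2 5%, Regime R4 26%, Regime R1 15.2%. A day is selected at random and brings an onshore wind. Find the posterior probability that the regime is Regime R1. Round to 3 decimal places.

0.706

Compute prior × likelihood for every hypothesis:
  Regime R3: 0.161 × 0.054 = 0.008694
  Regime R5: 0.131 × 0.065 = 0.008515
  Regime R2: 0.035 × 0.05 = 0.00175
  Regime R4: 0.073 × 0.26 = 0.01898
  Regime R1: 0.6 × 0.152 = 0.0912
Normalizing constant = 0.129139.
P(Regime R1 | evidence) = 0.0912 / 0.129139 ≈ 0.706.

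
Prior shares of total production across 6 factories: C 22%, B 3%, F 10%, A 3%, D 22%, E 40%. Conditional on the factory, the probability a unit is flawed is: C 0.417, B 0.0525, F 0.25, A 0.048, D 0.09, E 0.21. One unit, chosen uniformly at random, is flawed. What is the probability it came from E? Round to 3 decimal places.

0.376

Prior × likelihood for each hypothesis:
  C: 0.22 × 0.417 = 0.09174
  B: 0.03 × 0.0525 = 0.001575
  F: 0.1 × 0.25 = 0.025
  A: 0.03 × 0.048 = 0.00144
  D: 0.22 × 0.09 = 0.0198
  E: 0.4 × 0.21 = 0.084
Normalizing constant = 0.223555.
P(E | evidence) = 0.084 / 0.223555 ≈ 0.376.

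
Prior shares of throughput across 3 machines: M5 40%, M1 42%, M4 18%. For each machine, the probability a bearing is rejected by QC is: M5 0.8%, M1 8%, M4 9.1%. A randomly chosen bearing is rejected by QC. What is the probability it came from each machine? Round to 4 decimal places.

Compute prior × likelihood for every hypothesis:
  M5: 0.4 × 0.008 = 0.0032
  M1: 0.42 × 0.08 = 0.0336
  M4: 0.18 × 0.091 = 0.01638
Normalizing constant = 0.05318.
P(M5 | rejected) = 0.0032/0.05318 ≈ 0.0602
P(M1 | rejected) = 0.0336/0.05318 ≈ 0.6318
P(M4 | rejected) = 0.01638/0.05318 ≈ 0.3080

M5 0.0602, M1 0.6318, M4 0.3080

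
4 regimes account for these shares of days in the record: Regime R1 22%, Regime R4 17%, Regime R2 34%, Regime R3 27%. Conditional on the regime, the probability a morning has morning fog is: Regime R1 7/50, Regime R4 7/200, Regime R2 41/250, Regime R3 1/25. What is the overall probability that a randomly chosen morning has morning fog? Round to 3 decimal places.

Unnormalized posteriors (prior × likelihood):
  Regime R1: 0.22 × 0.14 = 0.0308
  Regime R4: 0.17 × 0.035 = 0.00595
  Regime R2: 0.34 × 0.164 = 0.05576
  Regime R3: 0.27 × 0.04 = 0.0108
P(fog) = 0.0308 + 0.00595 + 0.05576 + 0.0108 = 0.10331 → 0.103.

0.103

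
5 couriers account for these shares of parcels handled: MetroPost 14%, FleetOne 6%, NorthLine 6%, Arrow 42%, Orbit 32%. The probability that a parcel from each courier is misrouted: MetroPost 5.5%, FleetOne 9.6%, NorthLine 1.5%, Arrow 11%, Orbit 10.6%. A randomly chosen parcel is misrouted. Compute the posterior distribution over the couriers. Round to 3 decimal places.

MetroPost 0.081, FleetOne 0.061, NorthLine 0.010, Arrow 0.489, Orbit 0.359

Compute prior × likelihood for every hypothesis:
  MetroPost: 0.14 × 0.055 = 0.0077
  FleetOne: 0.06 × 0.096 = 0.00576
  NorthLine: 0.06 × 0.015 = 0.0009
  Arrow: 0.42 × 0.11 = 0.0462
  Orbit: 0.32 × 0.106 = 0.03392
Total = 0.09448.
P(MetroPost | misrouted) = 0.0077/0.09448 ≈ 0.081
P(FleetOne | misrouted) = 0.00576/0.09448 ≈ 0.061
P(NorthLine | misrouted) = 0.0009/0.09448 ≈ 0.010
P(Arrow | misrouted) = 0.0462/0.09448 ≈ 0.489
P(Orbit | misrouted) = 0.03392/0.09448 ≈ 0.359
(Check: 0.081+0.061+0.010+0.489+0.359 = 1.000.)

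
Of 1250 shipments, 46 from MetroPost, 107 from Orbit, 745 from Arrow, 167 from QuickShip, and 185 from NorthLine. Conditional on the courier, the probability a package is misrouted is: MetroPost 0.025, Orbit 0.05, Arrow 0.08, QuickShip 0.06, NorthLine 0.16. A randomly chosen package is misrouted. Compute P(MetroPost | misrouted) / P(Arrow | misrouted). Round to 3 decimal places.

By Bayes' rule, posterior ∝ prior × likelihood:
  MetroPost: 0.0368 × 0.025 = 0.00092
  Orbit: 0.0856 × 0.05 = 0.00428
  Arrow: 0.596 × 0.08 = 0.04768
  QuickShip: 0.1336 × 0.06 = 0.008016
  NorthLine: 0.148 × 0.16 = 0.02368
Sum = 0.084576.
The ratio is 0.00092 / 0.04768 (the normalizer cancels) = 0.019.

0.019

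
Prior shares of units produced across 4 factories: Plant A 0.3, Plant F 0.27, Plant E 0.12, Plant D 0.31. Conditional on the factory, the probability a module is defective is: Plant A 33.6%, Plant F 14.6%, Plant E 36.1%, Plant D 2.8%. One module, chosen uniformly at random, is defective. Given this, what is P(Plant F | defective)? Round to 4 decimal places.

0.2051

Prior × likelihood for each hypothesis:
  Plant A: 0.3 × 0.336 = 0.1008
  Plant F: 0.27 × 0.146 = 0.03942
  Plant E: 0.12 × 0.361 = 0.04332
  Plant D: 0.31 × 0.028 = 0.00868
Total = 0.19222.
P(Plant F | evidence) = 0.03942 / 0.19222 ≈ 0.2051.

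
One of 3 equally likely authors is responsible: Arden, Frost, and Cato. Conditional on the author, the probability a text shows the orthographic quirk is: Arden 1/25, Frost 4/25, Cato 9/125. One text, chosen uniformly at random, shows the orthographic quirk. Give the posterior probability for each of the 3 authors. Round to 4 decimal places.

Since the prior is uniform, the posterior is proportional to the likelihood:
  Arden: 0.04
  Frost: 0.16
  Cato: 0.072
Sum = 0.272.
P(Arden | quirk) = 0.04/0.272 ≈ 0.1471
P(Frost | quirk) = 0.16/0.272 ≈ 0.5882
P(Cato | quirk) = 0.072/0.272 ≈ 0.2647

Arden 0.1471, Frost 0.5882, Cato 0.2647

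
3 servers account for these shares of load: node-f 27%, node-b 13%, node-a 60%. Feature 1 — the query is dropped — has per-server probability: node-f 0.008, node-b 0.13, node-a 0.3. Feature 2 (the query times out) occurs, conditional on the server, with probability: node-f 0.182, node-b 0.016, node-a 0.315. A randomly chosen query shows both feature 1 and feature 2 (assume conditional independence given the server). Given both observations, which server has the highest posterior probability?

node-a

By Bayes' rule, posterior ∝ prior × likelihood:
  node-f: 0.27 × 0.008 × 0.182 = 0.00039312
  node-b: 0.13 × 0.13 × 0.016 = 0.0002704
  node-a: 0.6 × 0.3 × 0.315 = 0.0567
Normalizing constant = 0.05736352.
Largest term belongs to node-a, so node-a is most probable.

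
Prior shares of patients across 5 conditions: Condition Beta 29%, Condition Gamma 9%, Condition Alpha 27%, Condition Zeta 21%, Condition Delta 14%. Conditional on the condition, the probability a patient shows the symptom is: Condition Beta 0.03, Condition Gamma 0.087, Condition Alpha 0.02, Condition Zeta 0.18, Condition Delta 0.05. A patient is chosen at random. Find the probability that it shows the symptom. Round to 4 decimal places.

0.0667

Unnormalized posteriors (prior × likelihood):
  Condition Beta: 0.29 × 0.03 = 0.0087
  Condition Gamma: 0.09 × 0.087 = 0.00783
  Condition Alpha: 0.27 × 0.02 = 0.0054
  Condition Zeta: 0.21 × 0.18 = 0.0378
  Condition Delta: 0.14 × 0.05 = 0.007
P(symptomatic) = 0.0087 + 0.00783 + 0.0054 + 0.0378 + 0.007 = 0.06673 → 0.0667.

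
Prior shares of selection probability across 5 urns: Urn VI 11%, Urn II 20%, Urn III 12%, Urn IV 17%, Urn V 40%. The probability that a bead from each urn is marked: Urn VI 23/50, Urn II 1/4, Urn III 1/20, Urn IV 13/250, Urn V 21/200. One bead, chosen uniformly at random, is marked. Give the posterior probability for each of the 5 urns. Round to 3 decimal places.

Compute prior × likelihood for every hypothesis:
  Urn VI: 0.11 × 0.46 = 0.0506
  Urn II: 0.2 × 0.25 = 0.05
  Urn III: 0.12 × 0.05 = 0.006
  Urn IV: 0.17 × 0.052 = 0.00884
  Urn V: 0.4 × 0.105 = 0.042
Total = 0.15744.
P(Urn VI | marked) = 0.0506/0.15744 ≈ 0.321
P(Urn II | marked) = 0.05/0.15744 ≈ 0.318
P(Urn III | marked) = 0.006/0.15744 ≈ 0.038
P(Urn IV | marked) = 0.00884/0.15744 ≈ 0.056
P(Urn V | marked) = 0.042/0.15744 ≈ 0.267

Urn VI 0.321, Urn II 0.318, Urn III 0.038, Urn IV 0.056, Urn V 0.267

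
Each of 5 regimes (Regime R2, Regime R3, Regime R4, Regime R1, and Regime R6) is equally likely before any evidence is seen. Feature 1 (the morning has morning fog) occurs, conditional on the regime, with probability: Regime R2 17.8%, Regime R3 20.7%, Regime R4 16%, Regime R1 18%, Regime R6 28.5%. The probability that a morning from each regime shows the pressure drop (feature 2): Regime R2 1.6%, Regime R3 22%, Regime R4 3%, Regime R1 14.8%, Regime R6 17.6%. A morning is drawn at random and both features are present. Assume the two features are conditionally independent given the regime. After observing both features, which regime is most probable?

With a uniform prior (1/5 each), posterior ∝ likelihood:
  Regime R2: 0.178 × 0.016 = 0.002848
  Regime R3: 0.207 × 0.22 = 0.04554
  Regime R4: 0.16 × 0.03 = 0.0048
  Regime R1: 0.18 × 0.148 = 0.02664
  Regime R6: 0.285 × 0.176 = 0.05016
Sum = 0.129988.
Largest term belongs to Regime R6, so Regime R6 is most probable.

Regime R6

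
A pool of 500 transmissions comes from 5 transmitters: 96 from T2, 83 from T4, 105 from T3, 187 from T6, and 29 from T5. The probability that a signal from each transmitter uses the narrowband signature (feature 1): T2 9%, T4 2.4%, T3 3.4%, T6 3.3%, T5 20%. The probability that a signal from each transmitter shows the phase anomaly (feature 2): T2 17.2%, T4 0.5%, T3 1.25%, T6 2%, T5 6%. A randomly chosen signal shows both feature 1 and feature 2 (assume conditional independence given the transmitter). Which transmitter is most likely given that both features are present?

Compute prior × likelihood for every hypothesis:
  T2: 0.192 × 0.09 × 0.172 = 0.00297216
  T4: 0.166 × 0.024 × 0.005 = 0.00001992
  T3: 0.21 × 0.034 × 0.0125 = 0.00008925
  T6: 0.374 × 0.033 × 0.02 = 0.00024684
  T5: 0.058 × 0.2 × 0.06 = 0.000696
Normalizing constant = 0.00402417.
Largest term belongs to T2, so T2 is most probable.

T2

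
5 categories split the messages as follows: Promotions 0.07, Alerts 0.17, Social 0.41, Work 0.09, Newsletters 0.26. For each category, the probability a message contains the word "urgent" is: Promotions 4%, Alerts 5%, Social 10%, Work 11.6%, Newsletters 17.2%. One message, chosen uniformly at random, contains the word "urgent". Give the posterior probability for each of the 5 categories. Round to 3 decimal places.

Promotions 0.026, Alerts 0.079, Social 0.382, Work 0.097, Newsletters 0.416

Prior × likelihood for each hypothesis:
  Promotions: 0.07 × 0.04 = 0.0028
  Alerts: 0.17 × 0.05 = 0.0085
  Social: 0.41 × 0.1 = 0.041
  Work: 0.09 × 0.116 = 0.01044
  Newsletters: 0.26 × 0.172 = 0.04472
Total = 0.10746.
P(Promotions | urgent-flag) = 0.0028/0.10746 ≈ 0.026
P(Alerts | urgent-flag) = 0.0085/0.10746 ≈ 0.079
P(Social | urgent-flag) = 0.041/0.10746 ≈ 0.382
P(Work | urgent-flag) = 0.01044/0.10746 ≈ 0.097
P(Newsletters | urgent-flag) = 0.04472/0.10746 ≈ 0.416
(Check: 0.026+0.079+0.382+0.097+0.416 = 1.000.)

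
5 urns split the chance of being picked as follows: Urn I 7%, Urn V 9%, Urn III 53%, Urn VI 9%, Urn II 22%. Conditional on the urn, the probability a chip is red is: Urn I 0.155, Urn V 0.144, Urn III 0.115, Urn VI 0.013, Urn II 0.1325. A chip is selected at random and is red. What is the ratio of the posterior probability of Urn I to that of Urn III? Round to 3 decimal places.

Unnormalized posteriors (prior × likelihood):
  Urn I: 0.07 × 0.155 = 0.01085
  Urn V: 0.09 × 0.144 = 0.01296
  Urn III: 0.53 × 0.115 = 0.06095
  Urn VI: 0.09 × 0.013 = 0.00117
  Urn II: 0.22 × 0.1325 = 0.02915
Total = 0.11508.
The ratio is 0.01085 / 0.06095 (the normalizer cancels) = 0.178.

0.178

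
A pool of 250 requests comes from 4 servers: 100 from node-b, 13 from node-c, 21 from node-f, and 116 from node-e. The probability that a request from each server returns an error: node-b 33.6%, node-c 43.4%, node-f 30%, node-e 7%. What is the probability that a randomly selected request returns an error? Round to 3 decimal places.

0.215

Compute prior × likelihood for every hypothesis:
  node-b: 0.4 × 0.336 = 0.1344
  node-c: 0.052 × 0.434 = 0.022568
  node-f: 0.084 × 0.3 = 0.0252
  node-e: 0.464 × 0.07 = 0.03248
P(error) = 0.1344 + 0.022568 + 0.0252 + 0.03248 = 0.214648 → 0.215.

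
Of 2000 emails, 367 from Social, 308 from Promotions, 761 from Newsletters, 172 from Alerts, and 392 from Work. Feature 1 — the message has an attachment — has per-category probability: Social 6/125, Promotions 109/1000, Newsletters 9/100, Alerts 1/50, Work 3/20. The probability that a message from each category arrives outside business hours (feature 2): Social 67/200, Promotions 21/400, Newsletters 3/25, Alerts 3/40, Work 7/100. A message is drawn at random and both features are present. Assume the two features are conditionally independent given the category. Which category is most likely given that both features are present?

Prior × likelihood for each hypothesis:
  Social: 0.1835 × 0.048 × 0.335 = 0.00295068
  Promotions: 0.154 × 0.109 × 0.0525 = 0.000881265
  Newsletters: 0.3805 × 0.09 × 0.12 = 0.0041094
  Alerts: 0.086 × 0.02 × 0.075 = 0.000129
  Work: 0.196 × 0.15 × 0.07 = 0.002058
Sum = 0.010128345.
Largest term belongs to Newsletters, so Newsletters is most probable.

Newsletters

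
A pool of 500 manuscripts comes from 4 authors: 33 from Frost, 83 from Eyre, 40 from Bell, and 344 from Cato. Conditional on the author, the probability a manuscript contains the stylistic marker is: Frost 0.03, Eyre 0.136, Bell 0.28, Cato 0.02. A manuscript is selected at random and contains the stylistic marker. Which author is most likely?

Unnormalized posteriors (prior × likelihood):
  Frost: 0.066 × 0.03 = 0.00198
  Eyre: 0.166 × 0.136 = 0.022576
  Bell: 0.08 × 0.28 = 0.0224
  Cato: 0.688 × 0.02 = 0.01376
Total = 0.060716.
Largest term belongs to Eyre, so Eyre is most probable.

Eyre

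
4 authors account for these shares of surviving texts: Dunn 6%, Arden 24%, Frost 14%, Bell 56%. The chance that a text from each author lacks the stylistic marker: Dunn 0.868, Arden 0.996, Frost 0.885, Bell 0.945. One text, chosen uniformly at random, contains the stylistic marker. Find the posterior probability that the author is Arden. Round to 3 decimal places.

0.017

Taking complements, P(marker | each) = Dunn 0.132, Arden 0.004, Frost 0.115, Bell 0.055.
Compute prior × likelihood for every hypothesis:
  Dunn: 0.06 × 0.132 = 0.00792
  Arden: 0.24 × 0.004 = 0.00096
  Frost: 0.14 × 0.115 = 0.0161
  Bell: 0.56 × 0.055 = 0.0308
Total = 0.05578.
P(Arden | evidence) = 0.00096 / 0.05578 ≈ 0.017.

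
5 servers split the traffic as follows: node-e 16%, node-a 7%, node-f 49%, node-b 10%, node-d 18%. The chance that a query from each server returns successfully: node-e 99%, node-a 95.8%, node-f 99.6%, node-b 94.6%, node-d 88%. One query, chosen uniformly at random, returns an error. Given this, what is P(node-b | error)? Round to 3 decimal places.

Taking complements, P(error | each) = node-e 0.01, node-a 0.042, node-f 0.004, node-b 0.054, node-d 0.12.
Unnormalized posteriors (prior × likelihood):
  node-e: 0.16 × 0.01 = 0.0016
  node-a: 0.07 × 0.042 = 0.00294
  node-f: 0.49 × 0.004 = 0.00196
  node-b: 0.1 × 0.054 = 0.0054
  node-d: 0.18 × 0.12 = 0.0216
Total = 0.0335.
P(node-b | evidence) = 0.0054 / 0.0335 ≈ 0.161.

0.161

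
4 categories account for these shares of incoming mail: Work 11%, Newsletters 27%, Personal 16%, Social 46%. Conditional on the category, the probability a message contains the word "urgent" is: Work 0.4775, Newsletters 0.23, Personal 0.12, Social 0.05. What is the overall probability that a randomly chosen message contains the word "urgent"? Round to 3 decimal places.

0.157

By Bayes' rule, posterior ∝ prior × likelihood:
  Work: 0.11 × 0.4775 = 0.052525
  Newsletters: 0.27 × 0.23 = 0.0621
  Personal: 0.16 × 0.12 = 0.0192
  Social: 0.46 × 0.05 = 0.023
P(urgent-flag) = 0.052525 + 0.0621 + 0.0192 + 0.023 = 0.156825 → 0.157.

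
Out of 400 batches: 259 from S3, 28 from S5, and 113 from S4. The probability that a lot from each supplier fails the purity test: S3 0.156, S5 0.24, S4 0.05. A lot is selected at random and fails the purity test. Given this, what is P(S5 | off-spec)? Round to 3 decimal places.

0.127

By Bayes' rule, posterior ∝ prior × likelihood:
  S3: 0.6475 × 0.156 = 0.10101
  S5: 0.07 × 0.24 = 0.0168
  S4: 0.2825 × 0.05 = 0.014125
Normalizing constant = 0.131935.
P(S5 | evidence) = 0.0168 / 0.131935 ≈ 0.127.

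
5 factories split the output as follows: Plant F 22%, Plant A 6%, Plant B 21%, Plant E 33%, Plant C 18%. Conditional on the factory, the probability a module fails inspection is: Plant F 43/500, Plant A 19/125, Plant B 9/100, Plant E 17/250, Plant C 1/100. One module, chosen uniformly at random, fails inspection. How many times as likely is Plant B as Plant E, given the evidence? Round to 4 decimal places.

0.8422

By Bayes' rule, posterior ∝ prior × likelihood:
  Plant F: 0.22 × 0.086 = 0.01892
  Plant A: 0.06 × 0.152 = 0.00912
  Plant B: 0.21 × 0.09 = 0.0189
  Plant E: 0.33 × 0.068 = 0.02244
  Plant C: 0.18 × 0.01 = 0.0018
Normalizing constant = 0.07118.
The ratio is 0.0189 / 0.02244 (the normalizer cancels) = 0.8422.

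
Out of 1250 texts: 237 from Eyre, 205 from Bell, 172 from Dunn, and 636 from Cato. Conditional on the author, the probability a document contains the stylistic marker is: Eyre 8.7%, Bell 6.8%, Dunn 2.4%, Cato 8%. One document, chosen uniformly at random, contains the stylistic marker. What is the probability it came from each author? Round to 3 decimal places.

Eyre 0.230, Bell 0.156, Dunn 0.046, Cato 0.568

Unnormalized posteriors (prior × likelihood):
  Eyre: 0.1896 × 0.087 = 0.0164952
  Bell: 0.164 × 0.068 = 0.011152
  Dunn: 0.1376 × 0.024 = 0.0033024
  Cato: 0.5088 × 0.08 = 0.040704
Normalizing constant = 0.0716536.
P(Eyre | marker) = 0.0164952/0.0716536 ≈ 0.230
P(Bell | marker) = 0.011152/0.0716536 ≈ 0.156
P(Dunn | marker) = 0.0033024/0.0716536 ≈ 0.046
P(Cato | marker) = 0.040704/0.0716536 ≈ 0.568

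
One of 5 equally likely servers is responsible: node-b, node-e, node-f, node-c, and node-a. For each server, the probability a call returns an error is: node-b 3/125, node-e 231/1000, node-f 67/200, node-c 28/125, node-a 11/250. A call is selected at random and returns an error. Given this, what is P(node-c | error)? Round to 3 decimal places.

Since the prior is uniform, the posterior is proportional to the likelihood:
  node-b: 0.024
  node-e: 0.231
  node-f: 0.335
  node-c: 0.224
  node-a: 0.044
Sum = 0.858.
P(node-c | evidence) = 0.224 / 0.858 ≈ 0.261.

0.261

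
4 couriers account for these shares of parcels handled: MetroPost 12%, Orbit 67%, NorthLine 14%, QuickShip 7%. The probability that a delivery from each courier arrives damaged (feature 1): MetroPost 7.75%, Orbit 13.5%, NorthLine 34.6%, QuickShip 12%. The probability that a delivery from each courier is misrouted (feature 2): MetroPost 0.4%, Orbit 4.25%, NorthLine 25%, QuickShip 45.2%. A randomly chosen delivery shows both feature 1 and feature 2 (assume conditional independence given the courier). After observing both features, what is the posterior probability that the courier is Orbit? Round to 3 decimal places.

Compute prior × likelihood for every hypothesis:
  MetroPost: 0.12 × 0.0775 × 0.004 = 0.0000372
  Orbit: 0.67 × 0.135 × 0.0425 = 0.003844125
  NorthLine: 0.14 × 0.346 × 0.25 = 0.01211
  QuickShip: 0.07 × 0.12 × 0.452 = 0.0037968
Total = 0.019788125.
P(Orbit | evidence) = 0.003844125 / 0.019788125 ≈ 0.194.

0.194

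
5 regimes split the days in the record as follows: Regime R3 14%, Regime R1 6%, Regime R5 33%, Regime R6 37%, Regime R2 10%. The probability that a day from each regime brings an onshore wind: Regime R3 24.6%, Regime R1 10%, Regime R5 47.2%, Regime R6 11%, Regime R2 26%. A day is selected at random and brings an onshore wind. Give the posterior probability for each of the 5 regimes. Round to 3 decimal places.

Prior × likelihood for each hypothesis:
  Regime R3: 0.14 × 0.246 = 0.03444
  Regime R1: 0.06 × 0.1 = 0.006
  Regime R5: 0.33 × 0.472 = 0.15576
  Regime R6: 0.37 × 0.11 = 0.0407
  Regime R2: 0.1 × 0.26 = 0.026
Normalizing constant = 0.2629.
P(Regime R3 | onshore) = 0.03444/0.2629 ≈ 0.131
P(Regime R1 | onshore) = 0.006/0.2629 ≈ 0.023
P(Regime R5 | onshore) = 0.15576/0.2629 ≈ 0.592
P(Regime R6 | onshore) = 0.0407/0.2629 ≈ 0.155
P(Regime R2 | onshore) = 0.026/0.2629 ≈ 0.099

Regime R3 0.131, Regime R1 0.023, Regime R5 0.592, Regime R6 0.155, Regime R2 0.099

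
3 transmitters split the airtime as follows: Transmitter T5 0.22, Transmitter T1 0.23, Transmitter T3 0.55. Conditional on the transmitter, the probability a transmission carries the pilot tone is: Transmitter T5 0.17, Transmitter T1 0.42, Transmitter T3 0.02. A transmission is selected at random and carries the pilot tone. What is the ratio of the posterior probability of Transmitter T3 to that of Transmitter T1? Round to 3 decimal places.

0.114

By Bayes' rule, posterior ∝ prior × likelihood:
  Transmitter T5: 0.22 × 0.17 = 0.0374
  Transmitter T1: 0.23 × 0.42 = 0.0966
  Transmitter T3: 0.55 × 0.02 = 0.011
Total = 0.145.
The ratio is 0.011 / 0.0966 (the normalizer cancels) = 0.114.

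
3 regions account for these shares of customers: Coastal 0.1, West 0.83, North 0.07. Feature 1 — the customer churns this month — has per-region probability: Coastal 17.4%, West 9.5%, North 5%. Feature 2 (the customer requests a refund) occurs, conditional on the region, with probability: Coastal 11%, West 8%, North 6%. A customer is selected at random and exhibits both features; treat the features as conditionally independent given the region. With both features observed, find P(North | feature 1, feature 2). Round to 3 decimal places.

By Bayes' rule, posterior ∝ prior × likelihood:
  Coastal: 0.1 × 0.174 × 0.11 = 0.001914
  West: 0.83 × 0.095 × 0.08 = 0.006308
  North: 0.07 × 0.05 × 0.06 = 0.00021
Normalizing constant = 0.008432.
P(North | evidence) = 0.00021 / 0.008432 ≈ 0.025.

0.025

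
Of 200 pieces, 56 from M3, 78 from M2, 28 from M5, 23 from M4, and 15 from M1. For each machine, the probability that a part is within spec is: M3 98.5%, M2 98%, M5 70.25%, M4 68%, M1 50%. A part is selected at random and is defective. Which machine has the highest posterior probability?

M5

Taking complements, P(defective | each) = M3 0.015, M2 0.02, M5 0.2975, M4 0.32, M1 0.5.
By Bayes' rule, posterior ∝ prior × likelihood:
  M3: 0.28 × 0.015 = 0.0042
  M2: 0.39 × 0.02 = 0.0078
  M5: 0.14 × 0.2975 = 0.04165
  M4: 0.115 × 0.32 = 0.0368
  M1: 0.075 × 0.5 = 0.0375
Normalizing constant = 0.12795.
Largest term belongs to M5, so M5 is most probable.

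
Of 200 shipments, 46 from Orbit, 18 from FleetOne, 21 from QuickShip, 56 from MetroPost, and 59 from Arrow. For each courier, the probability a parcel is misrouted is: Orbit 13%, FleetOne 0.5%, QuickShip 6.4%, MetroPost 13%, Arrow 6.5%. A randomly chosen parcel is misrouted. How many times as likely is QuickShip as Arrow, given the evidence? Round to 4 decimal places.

0.3505

Unnormalized posteriors (prior × likelihood):
  Orbit: 0.23 × 0.13 = 0.0299
  FleetOne: 0.09 × 0.005 = 0.00045
  QuickShip: 0.105 × 0.064 = 0.00672
  MetroPost: 0.28 × 0.13 = 0.0364
  Arrow: 0.295 × 0.065 = 0.019175
Sum = 0.092645.
The ratio is 0.00672 / 0.019175 (the normalizer cancels) = 0.3505.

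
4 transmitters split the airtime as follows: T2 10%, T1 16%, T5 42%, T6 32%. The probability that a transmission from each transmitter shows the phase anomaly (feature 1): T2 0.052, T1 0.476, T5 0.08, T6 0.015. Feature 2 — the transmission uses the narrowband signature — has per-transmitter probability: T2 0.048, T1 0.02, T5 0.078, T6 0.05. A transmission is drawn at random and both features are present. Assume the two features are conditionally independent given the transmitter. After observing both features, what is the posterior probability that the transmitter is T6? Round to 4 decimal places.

0.0518

Unnormalized posteriors (prior × likelihood):
  T2: 0.1 × 0.052 × 0.048 = 0.0002496
  T1: 0.16 × 0.476 × 0.02 = 0.0015232
  T5: 0.42 × 0.08 × 0.078 = 0.0026208
  T6: 0.32 × 0.015 × 0.05 = 0.00024
Total = 0.0046336.
P(T6 | evidence) = 0.00024 / 0.0046336 ≈ 0.0518.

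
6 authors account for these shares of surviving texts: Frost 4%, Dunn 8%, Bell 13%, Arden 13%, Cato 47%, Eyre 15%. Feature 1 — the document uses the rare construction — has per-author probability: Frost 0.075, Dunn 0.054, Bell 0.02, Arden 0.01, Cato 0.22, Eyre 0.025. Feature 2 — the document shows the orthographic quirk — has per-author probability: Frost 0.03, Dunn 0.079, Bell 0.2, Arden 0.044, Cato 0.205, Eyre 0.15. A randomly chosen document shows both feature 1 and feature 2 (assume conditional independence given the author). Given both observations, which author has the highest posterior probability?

Unnormalized posteriors (prior × likelihood):
  Frost: 0.04 × 0.075 × 0.03 = 0.00009
  Dunn: 0.08 × 0.054 × 0.079 = 0.00034128
  Bell: 0.13 × 0.02 × 0.2 = 0.00052
  Arden: 0.13 × 0.01 × 0.044 = 0.0000572
  Cato: 0.47 × 0.22 × 0.205 = 0.021197
  Eyre: 0.15 × 0.025 × 0.15 = 0.0005625
Sum = 0.02276798.
Largest term belongs to Cato, so Cato is most probable.

Cato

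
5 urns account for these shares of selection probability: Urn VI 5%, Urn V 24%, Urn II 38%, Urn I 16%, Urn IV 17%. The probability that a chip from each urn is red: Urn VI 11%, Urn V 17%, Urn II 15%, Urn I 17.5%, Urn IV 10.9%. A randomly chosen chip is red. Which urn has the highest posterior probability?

Urn II

Prior × likelihood for each hypothesis:
  Urn VI: 0.05 × 0.11 = 0.0055
  Urn V: 0.24 × 0.17 = 0.0408
  Urn II: 0.38 × 0.15 = 0.057
  Urn I: 0.16 × 0.175 = 0.028
  Urn IV: 0.17 × 0.109 = 0.01853
Total = 0.14983.
Largest term belongs to Urn II, so Urn II is most probable.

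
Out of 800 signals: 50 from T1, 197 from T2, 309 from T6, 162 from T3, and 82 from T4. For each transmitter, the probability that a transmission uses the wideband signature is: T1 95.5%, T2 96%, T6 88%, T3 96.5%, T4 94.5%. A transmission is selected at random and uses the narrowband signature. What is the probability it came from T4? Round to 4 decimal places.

Taking complements, P(narrowband | each) = T1 0.045, T2 0.04, T6 0.12, T3 0.035, T4 0.055.
Prior × likelihood for each hypothesis:
  T1: 0.0625 × 0.045 = 0.0028125
  T2: 0.24625 × 0.04 = 0.00985
  T6: 0.38625 × 0.12 = 0.04635
  T3: 0.2025 × 0.035 = 0.0070875
  T4: 0.1025 × 0.055 = 0.0056375
Sum = 0.0717375.
P(T4 | evidence) = 0.0056375 / 0.0717375 ≈ 0.0786.

0.0786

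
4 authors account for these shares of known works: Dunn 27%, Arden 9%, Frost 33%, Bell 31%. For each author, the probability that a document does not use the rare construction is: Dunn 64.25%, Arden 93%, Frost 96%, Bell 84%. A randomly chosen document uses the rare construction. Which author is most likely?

Taking complements, P(rare-form | each) = Dunn 0.3575, Arden 0.07, Frost 0.04, Bell 0.16.
By Bayes' rule, posterior ∝ prior × likelihood:
  Dunn: 0.27 × 0.3575 = 0.096525
  Arden: 0.09 × 0.07 = 0.0063
  Frost: 0.33 × 0.04 = 0.0132
  Bell: 0.31 × 0.16 = 0.0496
Sum = 0.165625.
Largest term belongs to Dunn, so Dunn is most probable.

Dunn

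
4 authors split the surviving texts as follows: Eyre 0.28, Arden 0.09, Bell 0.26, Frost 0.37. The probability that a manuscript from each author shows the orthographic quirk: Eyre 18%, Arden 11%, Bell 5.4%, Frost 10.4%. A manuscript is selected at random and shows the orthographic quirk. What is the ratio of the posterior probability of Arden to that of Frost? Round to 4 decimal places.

Compute prior × likelihood for every hypothesis:
  Eyre: 0.28 × 0.18 = 0.0504
  Arden: 0.09 × 0.11 = 0.0099
  Bell: 0.26 × 0.054 = 0.01404
  Frost: 0.37 × 0.104 = 0.03848
Sum = 0.11282.
The ratio is 0.0099 / 0.03848 (the normalizer cancels) = 0.2573.

0.2573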